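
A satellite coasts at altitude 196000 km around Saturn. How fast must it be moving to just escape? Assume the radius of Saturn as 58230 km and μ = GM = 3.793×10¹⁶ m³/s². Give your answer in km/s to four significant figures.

r = 58230 + 196000 = 254230 km = 2.5423×10⁸ m.
Escape speed v_esc = √(2μ/r) = √(2 × 3.793×10¹⁶ / 2.542×10⁸) = √(2.984×10⁸) = 17270 m/s.
= 17.27 km/s.

v_esc ≈ 17.27 km/s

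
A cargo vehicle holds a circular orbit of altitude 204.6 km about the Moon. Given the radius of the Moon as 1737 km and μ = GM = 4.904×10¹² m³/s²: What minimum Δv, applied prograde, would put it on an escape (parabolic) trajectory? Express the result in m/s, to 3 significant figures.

Δv ≈ 658 m/s

r = 1737 + 204.6 = 1941.6 km = 1.9416×10⁶ m.
Circular speed v_c = √(μ/r) = 1589 m/s.
Escape speed v_esc = √(2μ/r) = √2 × v_c = 2248 m/s.
Δv = v_esc − v_c = 658.3 m/s.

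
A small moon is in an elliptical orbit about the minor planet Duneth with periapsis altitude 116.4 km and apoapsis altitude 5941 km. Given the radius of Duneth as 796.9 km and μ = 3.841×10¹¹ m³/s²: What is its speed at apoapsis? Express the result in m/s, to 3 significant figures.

v ≈ 117 m/s

r_p = 796.9 + 116.4 = 913.30 km = 9.1330×10⁵ m.
r_a = 796.9 + 5941 = 6737.9 km = 6.7379×10⁶ m.
Semi-major axis a = (r_p + r_a)/2 = 3825.6 km = 3.826×10⁶ m.
Vis-viva: v² = μ(2/r − 1/a) = 3.841×10¹¹ × (2.968×10⁻⁷ − 2.614×10⁻⁷) = 1.361×10⁴ m²/s².
v = 116.7 m/s.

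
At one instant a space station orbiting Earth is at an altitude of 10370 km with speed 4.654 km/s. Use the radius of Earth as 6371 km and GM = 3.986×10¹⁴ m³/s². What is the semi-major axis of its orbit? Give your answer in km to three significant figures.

r = 6371 + 10370 = 16741 km = 1.674×10⁷ m.
Vis-viva rearranged: 1/a = 2/r − v²/μ = 1.195×10⁻⁷ − 5.434×10⁻⁸ = 6.513×10⁻⁸ m⁻¹.
a = 1.535×10⁷ m = 15354 km.

a ≈ 15400 km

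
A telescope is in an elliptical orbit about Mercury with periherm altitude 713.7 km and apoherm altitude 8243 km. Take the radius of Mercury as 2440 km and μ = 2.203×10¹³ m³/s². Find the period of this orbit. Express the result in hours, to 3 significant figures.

r_p = 2440 + 713.7 = 3153.7 km = 3.1537×10⁶ m.
r_a = 2440 + 8243 = 10683 km = 1.0683×10⁷ m.
Semi-major axis a = (r_p + r_a)/2 = (3153.7 + 10683)/2 = 6918.4 km = 6.918×10⁶ m.
By Kepler's third law T = 2π√(a³/μ) = 2π × 3.877×10³ = 2.436×10⁴ s.
= 6.767 hours.

T ≈ 6.77 hours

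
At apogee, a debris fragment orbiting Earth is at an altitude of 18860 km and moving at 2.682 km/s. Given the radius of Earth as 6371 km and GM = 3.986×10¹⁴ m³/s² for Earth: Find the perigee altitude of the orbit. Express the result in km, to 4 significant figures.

perigee altitude ≈ 1066 km

r_a = 6371 + 18860 = 25231 km = 2.523×10⁷ m.
Specific energy ε = v²/2 − μ/r = -1.220×10⁷ J/kg, so a = −μ/(2ε) = 1.633×10⁷ m.
The apsides satisfy r_p + r_a = 2a, so the perigee radius is 2a − r_a = 7.437×10⁶ m = 7437.2 km.
Perigee altitude = 7437.2 − 6371 = 1066.2 km.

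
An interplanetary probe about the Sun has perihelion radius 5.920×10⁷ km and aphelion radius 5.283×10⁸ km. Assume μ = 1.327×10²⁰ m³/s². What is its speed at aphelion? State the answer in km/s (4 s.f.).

v ≈ 7.115 km/s

Semi-major axis a = (r_p + r_a)/2 = 2.9375×10⁸ km = 2.938×10¹¹ m.
Vis-viva: v² = μ(2/r − 1/a) = 1.327×10²⁰ × (3.786×10⁻¹² − 3.404×10⁻¹²) = 5.062×10⁷ m²/s².
v = 7115 m/s = 7.115 km/s.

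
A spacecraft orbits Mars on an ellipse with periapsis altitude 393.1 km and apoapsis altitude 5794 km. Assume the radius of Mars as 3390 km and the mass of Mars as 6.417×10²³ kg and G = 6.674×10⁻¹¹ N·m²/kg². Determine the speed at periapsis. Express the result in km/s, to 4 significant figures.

μ = GM = 6.674×10⁻¹¹ × 6.417×10²³ = 4.283×10¹³ m³/s².
r_p = 3390 + 393.1 = 3783.1 km = 3.7831×10⁶ m.
r_a = 3390 + 5794 = 9184.0 km = 9.1840×10⁶ m.
Semi-major axis a = (r_p + r_a)/2 = 6483.6 km = 6.484×10⁶ m.
Vis-viva: v² = μ(2/r − 1/a) = 4.283×10¹³ × (5.287×10⁻⁷ − 1.542×10⁻⁷) = 1.604×10⁷ m²/s².
v = 4004 m/s = 4.004 km/s.

v ≈ 4.004 km/s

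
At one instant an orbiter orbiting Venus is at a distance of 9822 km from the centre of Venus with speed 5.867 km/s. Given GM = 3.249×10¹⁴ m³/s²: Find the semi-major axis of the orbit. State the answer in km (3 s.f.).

r = 9.822×10⁶ m.
Specific orbital energy ε = v²/2 − μ/r = (5867)²/2 − 3.249×10¹⁴/9.822×10⁶ = -1.587×10⁷ J/kg.
Since ε = −μ/(2a), a = −μ/(2ε) = 1.024×10⁷ m = 10238 km.

a ≈ 10200 km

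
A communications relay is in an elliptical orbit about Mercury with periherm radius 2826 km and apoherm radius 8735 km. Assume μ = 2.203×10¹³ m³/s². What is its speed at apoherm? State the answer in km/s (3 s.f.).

Semi-major axis a = (r_p + r_a)/2 = 5780.5 km = 5.780×10⁶ m.
Vis-viva: v² = μ(2/r − 1/a) = 2.203×10¹³ × (2.290×10⁻⁷ − 1.730×10⁻⁷) = 1.233×10⁶ m²/s².
v = 1110 m/s = 1.110 km/s.

v ≈ 1.11 km/s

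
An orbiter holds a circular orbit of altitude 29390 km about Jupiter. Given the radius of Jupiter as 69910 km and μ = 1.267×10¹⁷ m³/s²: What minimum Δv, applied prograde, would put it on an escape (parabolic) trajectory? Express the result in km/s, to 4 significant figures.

Δv ≈ 14.80 km/s

r = 69910 + 29390 = 99300 km = 9.9300×10⁷ m.
Circular speed v_c = √(μ/r) = 35720 m/s.
Escape speed v_esc = √(2μ/r) = √2 × v_c = 50520 m/s.
Δv = v_esc − v_c = 14800 m/s = 14.80 km/s.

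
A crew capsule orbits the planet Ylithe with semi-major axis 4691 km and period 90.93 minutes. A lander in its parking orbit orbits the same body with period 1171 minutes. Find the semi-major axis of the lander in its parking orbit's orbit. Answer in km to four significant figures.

Kepler's third law: a³ ∝ T², so a₂ = a₁ (T₂/T₁)^(2/3).
T₂/T₁ = 12.88, (T₂/T₁)^(2/3) = 5.494.
a₂ = 4691 × 5.494 = 25770 km.

a₂ ≈ 25770 km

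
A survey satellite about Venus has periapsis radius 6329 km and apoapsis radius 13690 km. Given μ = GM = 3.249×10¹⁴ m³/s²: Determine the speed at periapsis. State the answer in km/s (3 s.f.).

v ≈ 8.38 km/s

Semi-major axis a = (r_p + r_a)/2 = 10010 km = 1.001×10⁷ m.
Vis-viva: v² = μ(2/r − 1/a) = 3.249×10¹⁴ × (3.160×10⁻⁷ − 9.991×10⁻⁸) = 7.021×10⁷ m²/s².
v = 8379 m/s = 8.379 km/s.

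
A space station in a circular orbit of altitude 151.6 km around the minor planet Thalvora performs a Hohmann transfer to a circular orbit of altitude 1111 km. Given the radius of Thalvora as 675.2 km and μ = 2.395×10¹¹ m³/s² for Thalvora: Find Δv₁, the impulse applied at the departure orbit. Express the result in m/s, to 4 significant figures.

r₁ = 675.2 + 151.6 = 826.80 km = 8.2680×10⁵ m.
r₂ = 675.2 + 1111 = 1786.2 km = 1.7862×10⁶ m.
Transfer ellipse a_t = (r₁ + r₂)/2 = 1.306×10⁶ m.
At r₁: circular v_c1 = √(μ/r₁) = 538.2 m/s; transfer-periapsis v_p = √[μ(2/r₁ − 1/a_t)] = 629.3 m/s.
Δv₁ = v_p − v_c1 = 91.10 m/s.

Δv ≈ 91.10 m/s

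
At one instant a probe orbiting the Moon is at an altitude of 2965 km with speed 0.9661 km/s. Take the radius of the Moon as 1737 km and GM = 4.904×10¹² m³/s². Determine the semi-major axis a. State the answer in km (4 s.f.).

r = 1737 + 2965 = 4702.0 km = 4.702×10⁶ m.
Vis-viva rearranged: 1/a = 2/r − v²/μ = 4.254×10⁻⁷ − 1.903×10⁻⁷ = 2.350×10⁻⁷ m⁻¹.
a = 4.255×10⁶ m = 4254.8 km.

a ≈ 4255 km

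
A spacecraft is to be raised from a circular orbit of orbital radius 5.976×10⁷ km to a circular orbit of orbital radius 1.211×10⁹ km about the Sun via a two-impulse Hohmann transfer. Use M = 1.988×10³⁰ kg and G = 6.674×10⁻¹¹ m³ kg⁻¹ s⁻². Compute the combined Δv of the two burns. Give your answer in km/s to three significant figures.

μ = GM = 6.674×10⁻¹¹ × 1.988×10³⁰ = 1.327×10²⁰ m³/s².
r₁ = 5.976×10⁷ km = 5.976×10¹⁰ m.
r₂ = 1.211×10⁹ km = 1.211×10¹² m.
Transfer ellipse a_t = (r₁ + r₂)/2 = 6.354×10¹¹ m.
At r₁: circular v_c1 = √(μ/r₁) = 47120 m/s; transfer-perihelion v_p = √[μ(2/r₁ − 1/a_t)] = 65050 m/s.
Δv₁ = v_p − v_c1 = 17930 m/s.
At r₂: circular v_c2 = √(μ/r₂) = 10470 m/s; transfer-aphelion v_a = √[μ(2/r₂ − 1/a_t)] = 3210 m/s.
Δv₂ = v_c2 − v_a = 7257 m/s.
Total Δv = Δv₁ + Δv₂ = 25190 m/s = 25.19 km/s.

Δv_total ≈ 25.2 km/s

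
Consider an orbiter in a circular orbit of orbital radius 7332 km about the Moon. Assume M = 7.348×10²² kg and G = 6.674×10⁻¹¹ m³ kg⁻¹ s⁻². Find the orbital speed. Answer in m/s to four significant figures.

v ≈ 817.8 m/s

μ = GM = 6.674×10⁻¹¹ × 7.348×10²² = 4.904×10¹² m³/s².
r = 7332 km = 7.332×10⁶ m.
For a circular orbit v = √(μ/r) = √(4.904×10¹² / 7.332×10⁶) = √(6.689×10⁵) = 817.8 m/s.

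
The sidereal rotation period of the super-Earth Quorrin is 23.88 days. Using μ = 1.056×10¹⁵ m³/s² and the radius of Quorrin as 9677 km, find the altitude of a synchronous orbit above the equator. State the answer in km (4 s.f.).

T = 23.88 days = 2.063×10⁶ s.
A synchronous orbit has period T, so by Kepler's third law a = (μT²/4π²)^(1/3).
μT²/4π² = 1.056×10¹⁵ × (2.063×10⁶)² / 39.48 = 1.139×10²⁶ m³.
a = 4.847×10⁸ m = 4.8469×10⁵ km.
Altitude h = a − R = 4.8469×10⁵ − 9677 = 4.7502×10⁵ km.

h_sync ≈ 4.750×10⁵ km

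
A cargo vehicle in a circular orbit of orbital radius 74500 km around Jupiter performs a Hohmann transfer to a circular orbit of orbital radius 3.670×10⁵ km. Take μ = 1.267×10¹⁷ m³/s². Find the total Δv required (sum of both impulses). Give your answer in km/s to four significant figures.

Δv_total ≈ 19.72 km/s

r₁ = 74500 km = 7.450×10⁷ m.
r₂ = 3.670×10⁵ km = 3.670×10⁸ m.
Transfer ellipse a_t = (r₁ + r₂)/2 = 2.208×10⁸ m.
At r₁: circular v_c1 = √(μ/r₁) = 41240 m/s; transfer-perijove v_p = √[μ(2/r₁ − 1/a_t)] = 53170 m/s.
Δv₁ = v_p − v_c1 = 11930 m/s.
At r₂: circular v_c2 = √(μ/r₂) = 18580 m/s; transfer-apojove v_a = √[μ(2/r₂ − 1/a_t)] = 10790 m/s.
Δv₂ = v_c2 − v_a = 7786 m/s.
Total Δv = Δv₁ + Δv₂ = 19720 m/s = 19.72 km/s.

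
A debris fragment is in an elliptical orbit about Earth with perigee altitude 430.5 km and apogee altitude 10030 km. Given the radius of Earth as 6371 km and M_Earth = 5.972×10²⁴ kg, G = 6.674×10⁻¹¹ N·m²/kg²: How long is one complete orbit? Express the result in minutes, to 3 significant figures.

T ≈ 207 minutes

μ = GM = 6.674×10⁻¹¹ × 5.972×10²⁴ = 3.986×10¹⁴ m³/s².
r_p = 6371 + 430.5 = 6801.5 km = 6.8015×10⁶ m.
r_a = 6371 + 10030 = 16401 km = 1.6401×10⁷ m.
Semi-major axis a = (r_p + r_a)/2 = (6801.5 + 16401)/2 = 11601 km = 1.160×10⁷ m.
By Kepler's third law T = 2π√(a³/μ) = 2π × 1.979×10³ = 1.244×10⁴ s.
= 207.3 minutes.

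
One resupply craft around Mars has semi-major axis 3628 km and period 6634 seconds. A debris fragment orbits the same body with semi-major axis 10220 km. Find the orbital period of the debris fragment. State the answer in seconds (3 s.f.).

T₂ ≈ 31400 seconds

Kepler's third law: T² ∝ a³, so T₂ = T₁ (a₂/a₁)^(3/2).
a₂/a₁ = 2.817, (a₂/a₁)^(3/2) = 4.728.
T₂ = 6634 × 4.728 = 31370 seconds.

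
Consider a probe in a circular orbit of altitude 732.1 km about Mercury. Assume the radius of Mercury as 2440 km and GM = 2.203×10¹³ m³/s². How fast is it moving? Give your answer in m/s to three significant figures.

r = 2440 + 732.1 = 3172.1 km = 3.1721×10⁶ m.
For a circular orbit v = √(μ/r) = √(2.203×10¹³ / 3.172×10⁶) = √(6.945×10⁶) = 2635 m/s.

v ≈ 2640 m/s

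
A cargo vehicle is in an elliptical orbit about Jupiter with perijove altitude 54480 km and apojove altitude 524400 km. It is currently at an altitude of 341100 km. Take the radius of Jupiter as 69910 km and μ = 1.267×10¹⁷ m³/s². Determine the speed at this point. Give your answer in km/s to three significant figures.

r_p = 69910 + 54480 = 124390 km = 1.2439×10⁸ m.
r_a = 69910 + 524400 = 594310 km = 5.9431×10⁸ m.
r = 69910 + 341100 = 4.1101×10⁵ km = 4.110×10⁸ m.
Semi-major axis a = (r_p + r_a)/2 = 3.5935×10⁵ km = 3.594×10⁸ m.
Vis-viva: v² = μ(2/r − 1/a) = 1.267×10¹⁷ × (4.866×10⁻⁹ − 2.783×10⁻⁹) = 2.639×10⁸ m²/s².
v = 16250 m/s = 16.25 km/s.

v ≈ 16.2 km/s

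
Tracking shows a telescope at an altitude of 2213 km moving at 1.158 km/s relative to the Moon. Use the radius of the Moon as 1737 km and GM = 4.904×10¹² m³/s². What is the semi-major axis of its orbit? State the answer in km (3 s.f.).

a ≈ 4290 km

r = 1737 + 2213 = 3950.0 km = 3.950×10⁶ m.
Vis-viva rearranged: 1/a = 2/r − v²/μ = 5.063×10⁻⁷ − 2.734×10⁻⁷ = 2.329×10⁻⁷ m⁻¹.
a = 4.294×10⁶ m = 4293.9 km.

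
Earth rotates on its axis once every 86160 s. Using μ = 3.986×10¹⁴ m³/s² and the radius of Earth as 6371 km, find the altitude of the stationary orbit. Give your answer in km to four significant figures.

A synchronous orbit has period T, so by Kepler's third law a = (μT²/4π²)^(1/3).
μT²/4π² = 3.986×10¹⁴ × (8.616×10⁴)² / 39.48 = 7.495×10²² m³.
a = 4.216×10⁷ m = 42163 km.
Altitude h = a − R = 42163 − 6371 = 35792 km.

h_sync ≈ 35790 km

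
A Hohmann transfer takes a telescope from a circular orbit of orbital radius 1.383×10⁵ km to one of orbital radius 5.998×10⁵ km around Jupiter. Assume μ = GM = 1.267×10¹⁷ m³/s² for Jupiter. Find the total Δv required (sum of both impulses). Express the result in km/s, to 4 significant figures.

r₁ = 1.383×10⁵ km = 1.383×10⁸ m.
r₂ = 5.998×10⁵ km = 5.998×10⁸ m.
Transfer ellipse a_t = (r₁ + r₂)/2 = 3.690×10⁸ m.
At r₁: circular v_c1 = √(μ/r₁) = 30270 m/s; transfer-perijove v_p = √[μ(2/r₁ − 1/a_t)] = 38590 m/s.
Δv₁ = v_p − v_c1 = 8319 m/s.
At r₂: circular v_c2 = √(μ/r₂) = 14530 m/s; transfer-apojove v_a = √[μ(2/r₂ − 1/a_t)] = 8897 m/s.
Δv₂ = v_c2 − v_a = 5637 m/s.
Total Δv = Δv₁ + Δv₂ = 13960 m/s = 13.96 km/s.

Δv_total ≈ 13.96 km/s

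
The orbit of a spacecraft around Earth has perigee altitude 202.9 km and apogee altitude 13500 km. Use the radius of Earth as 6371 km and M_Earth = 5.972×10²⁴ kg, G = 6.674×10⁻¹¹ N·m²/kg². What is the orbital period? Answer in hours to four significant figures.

μ = GM = 6.674×10⁻¹¹ × 5.972×10²⁴ = 3.986×10¹⁴ m³/s².
r_p = 6371 + 202.9 = 6573.9 km = 6.5739×10⁶ m.
r_a = 6371 + 13500 = 19871 km = 1.9871×10⁷ m.
Semi-major axis a = (r_p + r_a)/2 = (6573.9 + 19871)/2 = 13222 km = 1.322×10⁷ m.
By Kepler's third law T = 2π√(a³/μ) = 2π × 2.408×10³ = 1.513×10⁴ s.
= 4.203 hours.

T ≈ 4.203 hours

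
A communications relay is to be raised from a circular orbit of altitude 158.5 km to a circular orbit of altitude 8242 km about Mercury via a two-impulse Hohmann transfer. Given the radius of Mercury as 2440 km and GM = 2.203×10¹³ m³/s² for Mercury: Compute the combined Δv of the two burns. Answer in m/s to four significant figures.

Δv_total ≈ 1319 m/s

r₁ = 2440 + 158.5 = 2598.5 km = 2.5985×10⁶ m.
r₂ = 2440 + 8242 = 10682 km = 1.0682×10⁷ m.
Transfer ellipse a_t = (r₁ + r₂)/2 = 6.640×10⁶ m.
At r₁: circular v_c1 = √(μ/r₁) = 2912 m/s; transfer-periherm v_p = √[μ(2/r₁ − 1/a_t)] = 3693 m/s.
Δv₁ = v_p − v_c1 = 781.3 m/s.
At r₂: circular v_c2 = √(μ/r₂) = 1436 m/s; transfer-apoherm v_a = √[μ(2/r₂ − 1/a_t)] = 898.4 m/s.
Δv₂ = v_c2 − v_a = 537.7 m/s.
Total Δv = Δv₁ + Δv₂ = 1319 m/s.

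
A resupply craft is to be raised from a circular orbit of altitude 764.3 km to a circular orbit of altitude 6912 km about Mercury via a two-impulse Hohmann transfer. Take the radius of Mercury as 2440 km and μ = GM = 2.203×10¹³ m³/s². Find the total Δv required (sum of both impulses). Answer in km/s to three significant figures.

Δv_total ≈ 1.02 km/s

r₁ = 2440 + 764.3 = 3204.3 km = 3.2043×10⁶ m.
r₂ = 2440 + 6912 = 9352.0 km = 9.3520×10⁶ m.
Transfer ellipse a_t = (r₁ + r₂)/2 = 6.278×10⁶ m.
At r₁: circular v_c1 = √(μ/r₁) = 2622 m/s; transfer-periherm v_p = √[μ(2/r₁ − 1/a_t)] = 3200 m/s.
Δv₁ = v_p − v_c1 = 578.2 m/s.
At r₂: circular v_c2 = √(μ/r₂) = 1535 m/s; transfer-apoherm v_a = √[μ(2/r₂ − 1/a_t)] = 1096 m/s.
Δv₂ = v_c2 − v_a = 438.3 m/s.
Total Δv = Δv₁ + Δv₂ = 1016 m/s = 1.016 km/s.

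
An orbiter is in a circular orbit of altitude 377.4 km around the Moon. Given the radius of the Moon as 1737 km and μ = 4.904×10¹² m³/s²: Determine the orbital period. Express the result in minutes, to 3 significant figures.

T ≈ 145 minutes

r = 1737 + 377.4 = 2114.4 km = 2.1144×10⁶ m.
Kepler's third law: T = 2π√(r³/μ) = 2π√((2.114×10⁶)³ / 4.904×10¹²).
r³/μ = 1.928×10⁶ s², so T = 2π × 1.388×10³ = 8.723×10³ s.
Converting: 8.723×10³ s ÷ 60.00 = 145.4 minutes.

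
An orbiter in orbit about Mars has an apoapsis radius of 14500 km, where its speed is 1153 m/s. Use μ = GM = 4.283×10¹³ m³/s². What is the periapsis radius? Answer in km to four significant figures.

r_a = 1.450×10⁷ m.
Specific energy ε = v²/2 − μ/r = -2.289×10⁶ J/kg, so a = −μ/(2ε) = 9.355×10⁶ m.
The apsides satisfy r_p + r_a = 2a, so the periapsis radius is 2a − r_a = 4.211×10⁶ m = 4210.5 km.

periapsis radius ≈ 4211 km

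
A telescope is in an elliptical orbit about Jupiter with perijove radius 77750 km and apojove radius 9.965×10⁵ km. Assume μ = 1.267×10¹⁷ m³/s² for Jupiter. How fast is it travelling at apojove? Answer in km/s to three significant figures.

v ≈ 4.29 km/s

Semi-major axis a = (r_p + r_a)/2 = 5.3712×10⁵ km = 5.371×10⁸ m.
Vis-viva: v² = μ(2/r − 1/a) = 1.267×10¹⁷ × (2.007×10⁻⁹ − 1.862×10⁻⁹) = 1.840×10⁷ m²/s².
v = 4290 m/s = 4.290 km/s.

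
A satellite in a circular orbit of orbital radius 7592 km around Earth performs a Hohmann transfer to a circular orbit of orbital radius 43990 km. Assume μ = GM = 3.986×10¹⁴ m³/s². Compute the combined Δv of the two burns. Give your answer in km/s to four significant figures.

Δv_total ≈ 3.594 km/s

r₁ = 7592 km = 7.592×10⁶ m.
r₂ = 43990 km = 4.399×10⁷ m.
Transfer ellipse a_t = (r₁ + r₂)/2 = 2.579×10⁷ m.
At r₁: circular v_c1 = √(μ/r₁) = 7246 m/s; transfer-perigee v_p = √[μ(2/r₁ − 1/a_t)] = 9463 m/s.
Δv₁ = v_p − v_c1 = 2217 m/s.
At r₂: circular v_c2 = √(μ/r₂) = 3010 m/s; transfer-apogee v_a = √[μ(2/r₂ − 1/a_t)] = 1633 m/s.
Δv₂ = v_c2 − v_a = 1377 m/s.
Total Δv = Δv₁ + Δv₂ = 3594 m/s = 3.594 km/s.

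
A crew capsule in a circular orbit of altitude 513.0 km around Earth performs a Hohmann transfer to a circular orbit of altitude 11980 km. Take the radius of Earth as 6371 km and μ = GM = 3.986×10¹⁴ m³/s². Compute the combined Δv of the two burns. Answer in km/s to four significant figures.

r₁ = 6371 + 513.0 = 6884.0 km = 6.8840×10⁶ m.
r₂ = 6371 + 11980 = 18351 km = 1.8351×10⁷ m.
Transfer ellipse a_t = (r₁ + r₂)/2 = 1.262×10⁷ m.
At r₁: circular v_c1 = √(μ/r₁) = 7609 m/s; transfer-perigee v_p = √[μ(2/r₁ − 1/a_t)] = 9177 m/s.
Δv₁ = v_p − v_c1 = 1567 m/s.
At r₂: circular v_c2 = √(μ/r₂) = 4661 m/s; transfer-apogee v_a = √[μ(2/r₂ − 1/a_t)] = 3442 m/s.
Δv₂ = v_c2 − v_a = 1218 m/s.
Total Δv = Δv₁ + Δv₂ = 2786 m/s = 2.786 km/s.

Δv_total ≈ 2.786 km/s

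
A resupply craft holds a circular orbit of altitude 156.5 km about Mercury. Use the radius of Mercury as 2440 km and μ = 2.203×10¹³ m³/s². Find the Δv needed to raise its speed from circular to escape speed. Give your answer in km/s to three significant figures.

r = 2440 + 156.5 = 2596.5 km = 2.5965×10⁶ m.
Circular speed v_c = √(μ/r) = 2913 m/s.
Escape speed v_esc = √(2μ/r) = √2 × v_c = 4119 m/s.
Δv = v_esc − v_c = 1207 m/s = 1.207 km/s.

Δv ≈ 1.21 km/s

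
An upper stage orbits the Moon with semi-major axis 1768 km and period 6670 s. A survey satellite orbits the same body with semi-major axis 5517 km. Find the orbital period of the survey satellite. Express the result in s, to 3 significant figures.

T₂ ≈ 36800 s

Kepler's third law: T² ∝ a³, so T₂ = T₁ (a₂/a₁)^(3/2).
a₂/a₁ = 3.120, (a₂/a₁)^(3/2) = 5.512.
T₂ = 6670 × 5.512 = 36770 s.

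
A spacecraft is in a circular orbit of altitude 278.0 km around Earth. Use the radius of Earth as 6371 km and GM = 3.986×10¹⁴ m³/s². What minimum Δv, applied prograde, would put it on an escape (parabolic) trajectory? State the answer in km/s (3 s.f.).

Δv ≈ 3.21 km/s

r = 6371 + 278.0 = 6649.0 km = 6.6490×10⁶ m.
Circular speed v_c = √(μ/r) = 7743 m/s.
Escape speed v_esc = √(2μ/r) = √2 × v_c = 10950 m/s.
Δv = v_esc − v_c = 3207 m/s = 3.207 km/s.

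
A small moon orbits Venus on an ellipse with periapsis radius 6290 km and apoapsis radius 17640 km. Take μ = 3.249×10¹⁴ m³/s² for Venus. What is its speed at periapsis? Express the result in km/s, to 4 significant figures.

v ≈ 8.727 km/s

Semi-major axis a = (r_p + r_a)/2 = 11965 km = 1.196×10⁷ m.
Vis-viva: v² = μ(2/r − 1/a) = 3.249×10¹⁴ × (3.180×10⁻⁷ − 8.358×10⁻⁸) = 7.615×10⁷ m²/s².
v = 8727 m/s = 8.727 km/s.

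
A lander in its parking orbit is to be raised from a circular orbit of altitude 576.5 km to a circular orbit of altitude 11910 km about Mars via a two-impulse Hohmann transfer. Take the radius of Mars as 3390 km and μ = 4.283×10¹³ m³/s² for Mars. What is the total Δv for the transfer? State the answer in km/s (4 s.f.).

r₁ = 3390 + 576.5 = 3966.5 km = 3.9665×10⁶ m.
r₂ = 3390 + 11910 = 15300 km = 1.5300×10⁷ m.
Transfer ellipse a_t = (r₁ + r₂)/2 = 9.633×10⁶ m.
At r₁: circular v_c1 = √(μ/r₁) = 3286 m/s; transfer-periapsis v_p = √[μ(2/r₁ − 1/a_t)] = 4141 m/s.
Δv₁ = v_p − v_c1 = 855.2 m/s.
At r₂: circular v_c2 = √(μ/r₂) = 1673 m/s; transfer-apoapsis v_a = √[μ(2/r₂ − 1/a_t)] = 1074 m/s.
Δv₂ = v_c2 − v_a = 599.5 m/s.
Total Δv = Δv₁ + Δv₂ = 1455 m/s = 1.455 km/s.

Δv_total ≈ 1.455 km/s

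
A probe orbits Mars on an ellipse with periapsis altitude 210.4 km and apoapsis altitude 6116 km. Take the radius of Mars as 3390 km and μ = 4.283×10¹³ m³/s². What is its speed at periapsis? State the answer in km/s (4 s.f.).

v ≈ 4.154 km/s

r_p = 3390 + 210.4 = 3600.4 km = 3.6004×10⁶ m.
r_a = 3390 + 6116 = 9506.0 km = 9.5060×10⁶ m.
Semi-major axis a = (r_p + r_a)/2 = 6553.2 km = 6.553×10⁶ m.
Vis-viva: v² = μ(2/r − 1/a) = 4.283×10¹³ × (5.555×10⁻⁷ − 1.526×10⁻⁷) = 1.726×10⁷ m²/s².
v = 4154 m/s = 4.154 km/s.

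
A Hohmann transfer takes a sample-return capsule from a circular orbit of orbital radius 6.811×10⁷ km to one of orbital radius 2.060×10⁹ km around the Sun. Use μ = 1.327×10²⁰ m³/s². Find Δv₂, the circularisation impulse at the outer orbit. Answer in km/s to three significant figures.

Δv ≈ 6.00 km/s

r₁ = 6.811×10⁷ km = 6.811×10¹⁰ m.
r₂ = 2.060×10⁹ km = 2.060×10¹² m.
Transfer ellipse a_t = (r₁ + r₂)/2 = 1.064×10¹² m.
At r₁: circular v_c1 = √(μ/r₁) = 44140 m/s; transfer-perihelion v_p = √[μ(2/r₁ − 1/a_t)] = 61420 m/s.
At r₂: circular v_c2 = √(μ/r₂) = 8026 m/s; transfer-aphelion v_a = √[μ(2/r₂ − 1/a_t)] = 2031 m/s.
Δv₂ = v_c2 − v_a = 5995 m/s.
= 5.995 km/s.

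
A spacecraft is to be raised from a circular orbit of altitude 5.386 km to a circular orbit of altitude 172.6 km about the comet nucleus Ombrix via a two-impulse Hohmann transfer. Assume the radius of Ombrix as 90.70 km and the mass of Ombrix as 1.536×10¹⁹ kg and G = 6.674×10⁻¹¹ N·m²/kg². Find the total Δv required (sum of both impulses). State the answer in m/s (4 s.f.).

Δv_total ≈ 38.51 m/s

μ = GM = 6.674×10⁻¹¹ × 1.536×10¹⁹ = 1.025×10⁹ m³/s².
r₁ = 90.70 + 5.386 = 96.086 km = 9.6086×10⁴ m.
r₂ = 90.70 + 172.6 = 263.30 km = 2.6330×10⁵ m.
Transfer ellipse a_t = (r₁ + r₂)/2 = 1.797×10⁵ m.
At r₁: circular v_c1 = √(μ/r₁) = 103.3 m/s; transfer-periapsis v_p = √[μ(2/r₁ − 1/a_t)] = 125.0 m/s.
Δv₁ = v_p − v_c1 = 21.74 m/s.
At r₂: circular v_c2 = √(μ/r₂) = 62.40 m/s; transfer-apoapsis v_a = √[μ(2/r₂ − 1/a_t)] = 45.63 m/s.
Δv₂ = v_c2 − v_a = 16.77 m/s.
Total Δv = Δv₁ + Δv₂ = 38.51 m/s.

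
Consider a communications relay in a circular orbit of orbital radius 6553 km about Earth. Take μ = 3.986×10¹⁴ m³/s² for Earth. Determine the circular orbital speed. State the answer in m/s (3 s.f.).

v ≈ 7800 m/s

r = 6553 km = 6.553×10⁶ m.
For a circular orbit v = √(μ/r) = √(3.986×10¹⁴ / 6.553×10⁶) = √(6.083×10⁷) = 7799 m/s.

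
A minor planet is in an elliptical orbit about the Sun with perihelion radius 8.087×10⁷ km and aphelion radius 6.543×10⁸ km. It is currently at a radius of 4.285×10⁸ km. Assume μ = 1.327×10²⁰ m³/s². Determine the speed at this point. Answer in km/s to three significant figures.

Semi-major axis a = (r_p + r_a)/2 = 3.6758×10⁸ km = 3.676×10¹¹ m.
Vis-viva: v² = μ(2/r − 1/a) = 1.327×10²⁰ × (4.667×10⁻¹² − 2.720×10⁻¹²) = 2.584×10⁸ m²/s².
v = 16070 m/s = 16.07 km/s.

v ≈ 16.1 km/s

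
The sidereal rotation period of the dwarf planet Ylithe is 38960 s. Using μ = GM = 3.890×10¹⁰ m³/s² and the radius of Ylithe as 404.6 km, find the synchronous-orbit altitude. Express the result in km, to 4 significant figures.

h_sync ≈ 739.0 km

A synchronous orbit has period T, so by Kepler's third law a = (μT²/4π²)^(1/3).
μT²/4π² = 3.890×10¹⁰ × (3.896×10⁴)² / 39.48 = 1.496×10¹⁸ m³.
a = 1.144×10⁶ m = 1143.6 km.
Altitude h = a − R = 1143.6 − 404.6 = 739.00 km.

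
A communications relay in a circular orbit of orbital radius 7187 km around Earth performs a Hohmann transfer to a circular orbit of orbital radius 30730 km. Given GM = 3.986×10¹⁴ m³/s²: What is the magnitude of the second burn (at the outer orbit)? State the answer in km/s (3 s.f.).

r₁ = 7187 km = 7.187×10⁶ m.
r₂ = 30730 km = 3.073×10⁷ m.
Transfer ellipse a_t = (r₁ + r₂)/2 = 1.896×10⁷ m.
At r₁: circular v_c1 = √(μ/r₁) = 7447 m/s; transfer-perigee v_p = √[μ(2/r₁ − 1/a_t)] = 9481 m/s.
At r₂: circular v_c2 = √(μ/r₂) = 3602 m/s; transfer-apogee v_a = √[μ(2/r₂ − 1/a_t)] = 2217 m/s.
Δv₂ = v_c2 − v_a = 1384 m/s.
= 1.384 km/s.

Δv ≈ 1.38 km/s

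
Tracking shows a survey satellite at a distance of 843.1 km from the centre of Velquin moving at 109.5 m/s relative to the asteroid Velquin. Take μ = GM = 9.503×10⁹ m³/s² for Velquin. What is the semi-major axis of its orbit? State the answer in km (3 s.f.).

r = 8.431×10⁵ m.
Specific orbital energy ε = v²/2 − μ/r = (109.5)²/2 − 9.503×10⁹/8.431×10⁵ = -5.276×10³ J/kg.
Since ε = −μ/(2a), a = −μ/(2ε) = 9.005×10⁵ m = 900.52 km.

a ≈ 901 km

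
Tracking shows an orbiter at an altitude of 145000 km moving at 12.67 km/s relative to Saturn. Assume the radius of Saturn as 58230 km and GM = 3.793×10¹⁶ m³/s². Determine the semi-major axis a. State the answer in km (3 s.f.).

a ≈ 1.78×10⁵ km

r = 58230 + 145000 = 2.0323×10⁵ km = 2.032×10⁸ m.
Vis-viva rearranged: 1/a = 2/r − v²/μ = 9.841×10⁻⁹ − 4.232×10⁻⁹ = 5.609×10⁻⁹ m⁻¹.
a = 1.783×10⁸ m = 1.7829×10⁵ km.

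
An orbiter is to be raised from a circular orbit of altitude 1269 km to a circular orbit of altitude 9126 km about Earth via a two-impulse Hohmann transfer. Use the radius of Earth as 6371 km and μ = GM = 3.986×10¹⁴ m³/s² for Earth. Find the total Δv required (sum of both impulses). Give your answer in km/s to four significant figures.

Δv_total ≈ 2.087 km/s

r₁ = 6371 + 1269 = 7640.0 km = 7.6400×10⁶ m.
r₂ = 6371 + 9126 = 15497 km = 1.5497×10⁷ m.
Transfer ellipse a_t = (r₁ + r₂)/2 = 1.157×10⁷ m.
At r₁: circular v_c1 = √(μ/r₁) = 7223 m/s; transfer-perigee v_p = √[μ(2/r₁ − 1/a_t)] = 8360 m/s.
Δv₁ = v_p − v_c1 = 1137 m/s.
At r₂: circular v_c2 = √(μ/r₂) = 5072 m/s; transfer-apogee v_a = √[μ(2/r₂ − 1/a_t)] = 4121 m/s.
Δv₂ = v_c2 − v_a = 950.1 m/s.
Total Δv = Δv₁ + Δv₂ = 2087 m/s = 2.087 km/s.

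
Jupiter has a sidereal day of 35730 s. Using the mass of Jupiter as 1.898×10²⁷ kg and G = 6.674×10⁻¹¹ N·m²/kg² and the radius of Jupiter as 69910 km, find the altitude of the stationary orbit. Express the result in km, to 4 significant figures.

μ = GM = 6.674×10⁻¹¹ × 1.898×10²⁷ = 1.267×10¹⁷ m³/s².
A synchronous orbit has period T, so by Kepler's third law a = (μT²/4π²)^(1/3).
μT²/4π² = 1.267×10¹⁷ × (3.573×10⁴)² / 39.48 = 4.096×10²⁴ m³.
a = 1.600×10⁸ m = 1.6000×10⁵ km.
Altitude h = a − R = 1.6000×10⁵ − 69910 = 90094 km.

h_sync ≈ 90090 km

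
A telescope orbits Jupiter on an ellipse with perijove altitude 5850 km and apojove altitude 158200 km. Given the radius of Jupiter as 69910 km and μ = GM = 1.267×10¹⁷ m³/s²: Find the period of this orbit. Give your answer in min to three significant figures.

r_p = 69910 + 5850 = 75760 km = 7.5760×10⁷ m.
r_a = 69910 + 158200 = 228110 km = 2.2811×10⁸ m.
Semi-major axis a = (r_p + r_a)/2 = (75760 + 2.2811×10⁵)/2 = 1.5194×10⁵ km = 1.519×10⁸ m.
By Kepler's third law T = 2π√(a³/μ) = 2π × 5.261×10³ = 3.306×10⁴ s.
= 551.0 min.

T ≈ 551 min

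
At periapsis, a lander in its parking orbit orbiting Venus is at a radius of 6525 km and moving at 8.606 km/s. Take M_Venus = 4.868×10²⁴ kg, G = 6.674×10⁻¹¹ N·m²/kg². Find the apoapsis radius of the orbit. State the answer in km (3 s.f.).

μ = GM = 6.674×10⁻¹¹ × 4.868×10²⁴ = 3.249×10¹⁴ m³/s².
r_p = 6.525×10⁶ m.
Specific energy ε = v²/2 − μ/r = -1.276×10⁷ J/kg, so a = −μ/(2ε) = 1.273×10⁷ m.
The apsides satisfy r_p + r_a = 2a, so the apoapsis radius is 2a − r_p = 1.894×10⁷ m = 18937 km.

apoapsis radius ≈ 18900 km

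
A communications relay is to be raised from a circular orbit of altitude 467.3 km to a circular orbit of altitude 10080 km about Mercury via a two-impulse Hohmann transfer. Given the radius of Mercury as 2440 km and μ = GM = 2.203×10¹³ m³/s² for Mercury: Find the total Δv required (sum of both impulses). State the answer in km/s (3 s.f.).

Δv_total ≈ 1.27 km/s

r₁ = 2440 + 467.3 = 2907.3 km = 2.9073×10⁶ m.
r₂ = 2440 + 10080 = 12520 km = 1.2520×10⁷ m.
Transfer ellipse a_t = (r₁ + r₂)/2 = 7.714×10⁶ m.
At r₁: circular v_c1 = √(μ/r₁) = 2753 m/s; transfer-periherm v_p = √[μ(2/r₁ − 1/a_t)] = 3507 m/s.
Δv₁ = v_p − v_c1 = 754.3 m/s.
At r₂: circular v_c2 = √(μ/r₂) = 1326 m/s; transfer-apoherm v_a = √[μ(2/r₂ − 1/a_t)] = 814.4 m/s.
Δv₂ = v_c2 − v_a = 512.1 m/s.
Total Δv = Δv₁ + Δv₂ = 1266 m/s = 1.266 km/s.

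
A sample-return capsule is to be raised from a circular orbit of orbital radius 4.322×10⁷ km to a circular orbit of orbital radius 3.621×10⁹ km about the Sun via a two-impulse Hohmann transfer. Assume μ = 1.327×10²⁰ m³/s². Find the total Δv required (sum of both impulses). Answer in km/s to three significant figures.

Δv_total ≈ 27.6 km/s

r₁ = 4.322×10⁷ km = 4.322×10¹⁰ m.
r₂ = 3.621×10⁹ km = 3.621×10¹² m.
Transfer ellipse a_t = (r₁ + r₂)/2 = 1.832×10¹² m.
At r₁: circular v_c1 = √(μ/r₁) = 55410 m/s; transfer-perihelion v_p = √[μ(2/r₁ − 1/a_t)] = 77900 m/s.
Δv₁ = v_p − v_c1 = 22490 m/s.
At r₂: circular v_c2 = √(μ/r₂) = 6054 m/s; transfer-aphelion v_a = √[μ(2/r₂ − 1/a_t)] = 929.8 m/s.
Δv₂ = v_c2 − v_a = 5124 m/s.
Total Δv = Δv₁ + Δv₂ = 27610 m/s = 27.61 km/s.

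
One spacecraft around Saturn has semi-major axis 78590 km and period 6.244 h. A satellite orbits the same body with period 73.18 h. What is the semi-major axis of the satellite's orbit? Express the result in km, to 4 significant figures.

a₂ ≈ 4.055×10⁵ km

Kepler's third law: a³ ∝ T², so a₂ = a₁ (T₂/T₁)^(2/3).
T₂/T₁ = 11.72, (T₂/T₁)^(2/3) = 5.160.
a₂ = 78590 × 5.160 = 4.055×10⁵ km.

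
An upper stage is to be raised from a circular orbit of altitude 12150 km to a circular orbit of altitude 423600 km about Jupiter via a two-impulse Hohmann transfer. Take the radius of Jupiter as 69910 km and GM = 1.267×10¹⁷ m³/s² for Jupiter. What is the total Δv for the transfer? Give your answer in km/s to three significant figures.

r₁ = 69910 + 12150 = 82060 km = 8.2060×10⁷ m.
r₂ = 69910 + 423600 = 493510 km = 4.9351×10⁸ m.
Transfer ellipse a_t = (r₁ + r₂)/2 = 2.878×10⁸ m.
At r₁: circular v_c1 = √(μ/r₁) = 39290 m/s; transfer-perijove v_p = √[μ(2/r₁ − 1/a_t)] = 51460 m/s.
Δv₁ = v_p − v_c1 = 12160 m/s.
At r₂: circular v_c2 = √(μ/r₂) = 16020 m/s; transfer-apojove v_a = √[μ(2/r₂ − 1/a_t)] = 8556 m/s.
Δv₂ = v_c2 − v_a = 7467 m/s.
Total Δv = Δv₁ + Δv₂ = 19630 m/s = 19.63 km/s.

Δv_total ≈ 19.6 km/s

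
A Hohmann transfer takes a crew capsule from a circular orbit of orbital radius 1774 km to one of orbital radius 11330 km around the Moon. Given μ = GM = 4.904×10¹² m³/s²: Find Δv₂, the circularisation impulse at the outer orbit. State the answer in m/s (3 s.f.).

Δv ≈ 316 m/s

r₁ = 1774 km = 1.774×10⁶ m.
r₂ = 11330 km = 1.133×10⁷ m.
Transfer ellipse a_t = (r₁ + r₂)/2 = 6.552×10⁶ m.
At r₁: circular v_c1 = √(μ/r₁) = 1663 m/s; transfer-perilune v_p = √[μ(2/r₁ − 1/a_t)] = 2186 m/s.
At r₂: circular v_c2 = √(μ/r₂) = 657.9 m/s; transfer-apolune v_a = √[μ(2/r₂ − 1/a_t)] = 342.3 m/s.
Δv₂ = v_c2 − v_a = 315.6 m/s.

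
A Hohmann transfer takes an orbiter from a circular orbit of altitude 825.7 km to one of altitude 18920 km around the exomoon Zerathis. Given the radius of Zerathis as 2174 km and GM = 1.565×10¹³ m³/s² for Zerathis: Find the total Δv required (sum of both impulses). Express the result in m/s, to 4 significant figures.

Δv_total ≈ 1170 m/s

r₁ = 2174 + 825.7 = 2999.7 km = 2.9997×10⁶ m.
r₂ = 2174 + 18920 = 21094 km = 2.1094×10⁷ m.
Transfer ellipse a_t = (r₁ + r₂)/2 = 1.205×10⁷ m.
At r₁: circular v_c1 = √(μ/r₁) = 2284 m/s; transfer-periapsis v_p = √[μ(2/r₁ − 1/a_t)] = 3022 m/s.
Δv₁ = v_p − v_c1 = 738.3 m/s.
At r₂: circular v_c2 = √(μ/r₂) = 861.3 m/s; transfer-apoapsis v_a = √[μ(2/r₂ − 1/a_t)] = 429.8 m/s.
Δv₂ = v_c2 − v_a = 431.5 m/s.
Total Δv = Δv₁ + Δv₂ = 1170 m/s.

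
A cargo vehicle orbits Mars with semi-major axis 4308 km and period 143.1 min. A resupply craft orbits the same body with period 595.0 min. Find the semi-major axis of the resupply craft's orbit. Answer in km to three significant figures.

Kepler's third law: a³ ∝ T², so a₂ = a₁ (T₂/T₁)^(2/3).
T₂/T₁ = 4.158, (T₂/T₁)^(2/3) = 2.586.
a₂ = 4308 × 2.586 = 11140 km.

a₂ ≈ 11100 km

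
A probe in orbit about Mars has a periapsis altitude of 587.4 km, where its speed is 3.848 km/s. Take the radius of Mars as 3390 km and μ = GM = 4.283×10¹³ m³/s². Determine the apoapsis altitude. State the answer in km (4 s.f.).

r_p = 3390 + 587.4 = 3977.4 km = 3.977×10⁶ m.
Specific energy ε = v²/2 − μ/r = -3.365×10⁶ J/kg, so a = −μ/(2ε) = 6.364×10⁶ m.
The apsides satisfy r_p + r_a = 2a, so the apoapsis radius is 2a − r_p = 8.751×10⁶ m = 8751.5 km.
Apoapsis altitude = 8751.5 − 3390 = 5361.5 km.

apoapsis altitude ≈ 5361 km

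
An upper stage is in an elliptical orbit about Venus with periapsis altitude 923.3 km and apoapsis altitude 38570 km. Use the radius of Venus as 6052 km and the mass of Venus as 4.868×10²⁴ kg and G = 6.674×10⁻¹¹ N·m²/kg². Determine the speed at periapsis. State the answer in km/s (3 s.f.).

v ≈ 8.98 km/s

μ = GM = 6.674×10⁻¹¹ × 4.868×10²⁴ = 3.249×10¹⁴ m³/s².
r_p = 6052 + 923.3 = 6975.3 km = 6.9753×10⁶ m.
r_a = 6052 + 38570 = 44622 km = 4.4622×10⁷ m.
Semi-major axis a = (r_p + r_a)/2 = 25799 km = 2.580×10⁷ m.
Vis-viva: v² = μ(2/r − 1/a) = 3.249×10¹⁴ × (2.867×10⁻⁷ − 3.876×10⁻⁸) = 8.056×10⁷ m²/s².
v = 8976 m/s = 8.976 km/s.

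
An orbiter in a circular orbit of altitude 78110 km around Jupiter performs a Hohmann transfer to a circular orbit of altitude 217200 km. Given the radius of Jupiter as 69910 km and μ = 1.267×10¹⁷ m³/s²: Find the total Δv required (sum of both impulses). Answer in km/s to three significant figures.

r₁ = 69910 + 78110 = 148020 km = 1.4802×10⁸ m.
r₂ = 69910 + 217200 = 287110 km = 2.8711×10⁸ m.
Transfer ellipse a_t = (r₁ + r₂)/2 = 2.176×10⁸ m.
At r₁: circular v_c1 = √(μ/r₁) = 29260 m/s; transfer-perijove v_p = √[μ(2/r₁ − 1/a_t)] = 33610 m/s.
Δv₁ = v_p − v_c1 = 4352 m/s.
At r₂: circular v_c2 = √(μ/r₂) = 21010 m/s; transfer-apojove v_a = √[μ(2/r₂ − 1/a_t)] = 17330 m/s.
Δv₂ = v_c2 − v_a = 3680 m/s.
Total Δv = Δv₁ + Δv₂ = 8032 m/s = 8.032 km/s.

Δv_total ≈ 8.03 km/s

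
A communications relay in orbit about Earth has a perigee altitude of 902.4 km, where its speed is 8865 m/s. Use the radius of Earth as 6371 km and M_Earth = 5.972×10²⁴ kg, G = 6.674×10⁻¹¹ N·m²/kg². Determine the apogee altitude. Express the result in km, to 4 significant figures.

μ = GM = 6.674×10⁻¹¹ × 5.972×10²⁴ = 3.986×10¹⁴ m³/s².
r_p = 6371 + 902.4 = 7273.4 km = 7.273×10⁶ m.
Specific energy ε = v²/2 − μ/r = -1.550×10⁷ J/kg, so a = −μ/(2ε) = 1.285×10⁷ m.
The apsides satisfy r_p + r_a = 2a, so the apogee radius is 2a − r_p = 1.843×10⁷ m = 18434 km.
Apogee altitude = 18434 − 6371 = 12063 km.

apogee altitude ≈ 12060 km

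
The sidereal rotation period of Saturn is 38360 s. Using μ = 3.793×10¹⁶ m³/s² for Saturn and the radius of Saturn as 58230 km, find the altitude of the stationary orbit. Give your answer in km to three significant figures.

h_sync ≈ 54000 km

A synchronous orbit has period T, so by Kepler's third law a = (μT²/4π²)^(1/3).
μT²/4π² = 3.793×10¹⁶ × (3.836×10⁴)² / 39.48 = 1.414×10²⁴ m³.
a = 1.122×10⁸ m = 1.1223×10⁵ km.
Altitude h = a − R = 1.1223×10⁵ − 58230 = 54005 km.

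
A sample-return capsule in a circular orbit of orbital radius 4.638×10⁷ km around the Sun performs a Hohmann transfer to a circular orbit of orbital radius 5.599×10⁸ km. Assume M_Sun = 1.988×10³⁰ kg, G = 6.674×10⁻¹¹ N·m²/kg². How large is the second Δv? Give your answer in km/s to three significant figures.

Δv ≈ 9.37 km/s

μ = GM = 6.674×10⁻¹¹ × 1.988×10³⁰ = 1.327×10²⁰ m³/s².
r₁ = 4.638×10⁷ km = 4.638×10¹⁰ m.
r₂ = 5.599×10⁸ km = 5.599×10¹¹ m.
Transfer ellipse a_t = (r₁ + r₂)/2 = 3.031×10¹¹ m.
At r₁: circular v_c1 = √(μ/r₁) = 53490 m/s; transfer-perihelion v_p = √[μ(2/r₁ − 1/a_t)] = 72690 m/s.
At r₂: circular v_c2 = √(μ/r₂) = 15390 m/s; transfer-aphelion v_a = √[μ(2/r₂ − 1/a_t)] = 6021 m/s.
Δv₂ = v_c2 − v_a = 9373 m/s.
= 9.373 km/s.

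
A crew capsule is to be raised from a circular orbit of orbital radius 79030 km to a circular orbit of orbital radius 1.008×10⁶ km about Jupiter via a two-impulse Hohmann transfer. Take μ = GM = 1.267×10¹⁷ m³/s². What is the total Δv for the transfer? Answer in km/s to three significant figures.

r₁ = 79030 km = 7.903×10⁷ m.
r₂ = 1.008×10⁶ km = 1.008×10⁹ m.
Transfer ellipse a_t = (r₁ + r₂)/2 = 5.435×10⁸ m.
At r₁: circular v_c1 = √(μ/r₁) = 40040 m/s; transfer-perijove v_p = √[μ(2/r₁ − 1/a_t)] = 54530 m/s.
Δv₁ = v_p − v_c1 = 14490 m/s.
At r₂: circular v_c2 = √(μ/r₂) = 11210 m/s; transfer-apojove v_a = √[μ(2/r₂ − 1/a_t)] = 4275 m/s.
Δv₂ = v_c2 − v_a = 6936 m/s.
Total Δv = Δv₁ + Δv₂ = 21420 m/s = 21.42 km/s.

Δv_total ≈ 21.4 km/s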